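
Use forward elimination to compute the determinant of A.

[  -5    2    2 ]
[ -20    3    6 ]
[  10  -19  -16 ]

det(A) = -150

Forward elimination:
R2 <- R2 - (4)*R1:  [  0  -5  -2 ]
R3 <- R3 - (-2)*R1:  [   0  -15  -12 ]
R3 <- R3 - (3)*R2:  [  0   0  -6 ]
Upper-triangular form:
[ -5   2   2 ]
[  0  -5  -2 ]
[  0   0  -6 ]
det(A) = (-1)^0 * (-5) * (-5) * (-6) = -150  (0 row swaps -> sign +1)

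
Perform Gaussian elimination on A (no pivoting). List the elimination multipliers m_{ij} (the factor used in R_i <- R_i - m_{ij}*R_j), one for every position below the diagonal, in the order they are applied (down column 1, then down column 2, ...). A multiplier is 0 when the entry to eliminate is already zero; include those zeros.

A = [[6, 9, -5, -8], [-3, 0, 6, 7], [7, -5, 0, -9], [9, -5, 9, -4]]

multipliers: -1/2, 7/6, 3/2, -31/9, -37/9, 278/161

Forward elimination:
R2 <- R2 - (-1/2)*R1:  [   0  9/2  7/2    3 ]
R3 <- R3 - (7/6)*R1:  [     0  -31/2   35/6    1/3 ]
R4 <- R4 - (3/2)*R1:  [     0  -37/2   33/2      8 ]
R3 <- R3 - (-31/9)*R2:  [     0      0  161/9   32/3 ]
R4 <- R4 - (-37/9)*R2:  [     0      0  278/9   61/3 ]
R4 <- R4 - (278/161)*R3:  [       0        0        0  925/483 ]
Multipliers (in order of application): m_{21} = -1/2, m_{31} = 7/6, m_{41} = 3/2, m_{32} = -31/9, m_{42} = -37/9, m_{43} = 278/161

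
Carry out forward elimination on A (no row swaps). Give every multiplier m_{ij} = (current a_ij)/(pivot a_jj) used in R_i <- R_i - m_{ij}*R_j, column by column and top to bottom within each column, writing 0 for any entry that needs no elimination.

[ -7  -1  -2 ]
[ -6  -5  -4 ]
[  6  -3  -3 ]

multipliers: 6/7, -6/7, 27/29

Forward elimination:
R2 <- R2 - (6/7)*R1:  [     0  -29/7  -16/7 ]
R3 <- R3 - (-6/7)*R1:  [     0  -27/7  -33/7 ]
R3 <- R3 - (27/29)*R2:  [      0       0  -75/29 ]
Multipliers (in order of application): m_{21} = 6/7, m_{31} = -6/7, m_{32} = 27/29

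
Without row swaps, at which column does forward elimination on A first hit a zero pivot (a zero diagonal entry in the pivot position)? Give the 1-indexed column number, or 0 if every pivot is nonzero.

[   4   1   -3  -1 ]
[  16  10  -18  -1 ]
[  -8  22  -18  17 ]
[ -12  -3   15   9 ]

Naive forward elimination:
R2 <- R2 - (4)*R1:  [  0   6  -6   3 ]
R3 <- R3 - (-2)*R1:  [   0   24  -24   15 ]
R4 <- R4 - (-3)*R1:  [ 0  0  6  6 ]
R3 <- R3 - (4)*R2:  [ 0  0  0  3 ]
Matrix at this point:
[ 4  1  -3  -1 ]
[ 0  6  -6   3 ]
[ 0  0   0   3 ]
[ 0  0   6   6 ]
Pivot entry (3,3) is zero but row 4 has 6 in column 3 -> naive elimination stops; a row interchange (e.g. R3 <-> R4) would be required here.

first zero-pivot column = 3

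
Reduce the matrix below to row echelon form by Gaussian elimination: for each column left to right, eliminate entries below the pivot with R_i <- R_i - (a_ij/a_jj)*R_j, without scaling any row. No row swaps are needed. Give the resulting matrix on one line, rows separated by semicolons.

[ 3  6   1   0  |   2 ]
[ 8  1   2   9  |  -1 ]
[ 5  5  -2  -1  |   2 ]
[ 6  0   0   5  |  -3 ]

REF = [3 6 1 0 2; 0 -15 -2/3 9 -19/3; 0 0 -31/9 -4 7/9; 0 0 0 -77/155 -351/155]

Forward elimination:
R2 <- R2 - (8/3)*R1:  [     0    -15   -2/3      9  -19/3 ]
R3 <- R3 - (5/3)*R1:  [     0     -5  -11/3     -1   -4/3 ]
R4 <- R4 - (2)*R1:  [   0  -12   -2    5   -7 ]
R3 <- R3 - (1/3)*R2:  [     0      0  -31/9     -4    7/9 ]
R4 <- R4 - (4/5)*R2:  [      0       0  -22/15   -11/5  -29/15 ]
R4 <- R4 - (66/155)*R3:  [        0         0         0   -77/155  -351/155 ]
Row echelon form:
[ 3    6      1        0  |         2 ]
[ 0  -15   -2/3        9  |     -19/3 ]
[ 0    0  -31/9       -4  |       7/9 ]
[ 0    0      0  -77/155  |  -351/155 ]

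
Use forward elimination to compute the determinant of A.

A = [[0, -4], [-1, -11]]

Forward elimination:
R1 <-> R2   (pivot in column 1 was zero)
[ -1  -11 ]
[  0   -4 ]
Upper-triangular form:
[ -1  -11 ]
[  0   -4 ]
det(A) = (-1)^1 * (-1) * (-4) = -4  (1 row swap -> sign -1)

det(A) = -4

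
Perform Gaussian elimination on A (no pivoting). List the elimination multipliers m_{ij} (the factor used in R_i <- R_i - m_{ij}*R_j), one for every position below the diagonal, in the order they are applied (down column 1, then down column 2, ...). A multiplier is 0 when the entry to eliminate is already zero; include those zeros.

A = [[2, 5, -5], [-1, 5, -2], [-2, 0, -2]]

Forward elimination:
R2 <- R2 - (-1/2)*R1:  [    0  15/2  -9/2 ]
R3 <- R3 - (-1)*R1:  [  0   5  -7 ]
R3 <- R3 - (2/3)*R2:  [  0   0  -4 ]
Multipliers (in order of application): m_{21} = -1/2, m_{31} = -1, m_{32} = 2/3

multipliers: -1/2, -1, 2/3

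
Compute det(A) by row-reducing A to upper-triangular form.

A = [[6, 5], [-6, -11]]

det(A) = -36

Forward elimination:
R2 <- R2 - (-1)*R1:  [  0  -6 ]
Upper-triangular form:
[ 6   5 ]
[ 0  -6 ]
det(A) = (-1)^0 * (6) * (-6) = -36  (0 row swaps -> sign +1)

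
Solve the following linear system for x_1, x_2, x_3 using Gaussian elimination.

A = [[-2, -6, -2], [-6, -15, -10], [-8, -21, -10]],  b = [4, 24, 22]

Forward elimination on [A|b]:
R2 <- R2 - (3)*R1:  [  0   3  -4  12 ]
R3 <- R3 - (4)*R1:  [  0   3  -2   6 ]
R3 <- R3 - (1)*R2:  [  0   0   2  -6 ]
Row echelon form:
[ -2  -6  -2  |   4 ]
[  0   3  -4  |  12 ]
[  0   0   2  |  -6 ]
Back-substitution:
x_3 = (-6) / 2 = -3
x_2 = (12 - (-4)*(-3)) / 3 = 0
x_1 = (4 - (-6)*(0) - (-2)*(-3)) / -2 = 1

(1, 0, -3)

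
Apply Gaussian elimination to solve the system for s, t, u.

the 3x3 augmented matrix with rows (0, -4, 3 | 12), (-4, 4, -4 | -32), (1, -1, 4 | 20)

Forward elimination on [A|b]:
R1 <-> R2   (pivot in column 1 was zero)
[ -4   4  -4  -32 ]
[  0  -4   3   12 ]
[  1  -1   4   20 ]
R3 <- R3 - (-1/4)*R1:  [  0   0   3  12 ]
Row echelon form:
[ -4   4  -4  |  -32 ]
[  0  -4   3  |   12 ]
[  0   0   3  |   12 ]
Back-substitution:
u = (12) / 3 = 4
t = (12 - (3)*(4)) / -4 = 0
s = (-32 - (4)*(0) - (-4)*(4)) / -4 = 4

(4, 0, 4)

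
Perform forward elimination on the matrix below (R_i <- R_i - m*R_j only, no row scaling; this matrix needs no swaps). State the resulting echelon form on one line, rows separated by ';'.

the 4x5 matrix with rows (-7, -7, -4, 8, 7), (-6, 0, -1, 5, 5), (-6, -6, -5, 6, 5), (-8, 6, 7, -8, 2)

Forward elimination:
R2 <- R2 - (6/7)*R1:  [     0      6   17/7  -13/7     -1 ]
R3 <- R3 - (6/7)*R1:  [     0      0  -11/7   -6/7     -1 ]
R4 <- R4 - (8/7)*R1:  [      0      14    81/7  -120/7      -6 ]
R4 <- R4 - (7/3)*R2:  [       0        0   124/21  -269/21    -11/3 ]
R4 <- R4 - (-124/33)*R3:  [       0        0        0  -529/33  -245/33 ]
Row echelon form:
[ -7  -7     -4        8        7 ]
[  0   6   17/7    -13/7       -1 ]
[  0   0  -11/7     -6/7       -1 ]
[  0   0      0  -529/33  -245/33 ]

REF = [-7 -7 -4 8 7; 0 6 17/7 -13/7 -1; 0 0 -11/7 -6/7 -1; 0 0 0 -529/33 -245/33]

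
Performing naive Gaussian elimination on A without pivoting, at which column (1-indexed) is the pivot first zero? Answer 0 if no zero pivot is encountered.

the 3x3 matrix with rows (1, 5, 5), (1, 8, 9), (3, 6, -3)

first zero-pivot column = 0

Naive forward elimination:
R2 <- R2 - (1)*R1:  [ 0  3  4 ]
R3 <- R3 - (3)*R1:  [   0   -9  -18 ]
R3 <- R3 - (-3)*R2:  [  0   0  -6 ]
All pivots nonzero; naive elimination completes without hitting a zero pivot.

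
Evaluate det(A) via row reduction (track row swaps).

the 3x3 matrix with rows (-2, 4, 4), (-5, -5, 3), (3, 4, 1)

Forward elimination:
R2 <- R2 - (5/2)*R1:  [   0  -15   -7 ]
R3 <- R3 - (-3/2)*R1:  [  0  10   7 ]
R3 <- R3 - (-2/3)*R2:  [   0    0  7/3 ]
Upper-triangular form:
[ -2    4    4 ]
[  0  -15   -7 ]
[  0    0  7/3 ]
det(A) = (-1)^0 * (-2) * (-15) * (7/3) = 70  (0 row swaps -> sign +1)

det(A) = 70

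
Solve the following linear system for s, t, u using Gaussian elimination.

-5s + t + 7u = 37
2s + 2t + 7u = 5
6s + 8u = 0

Forward elimination on [A|b]:
R2 <- R2 - (-2/5)*R1:  [    0  12/5  49/5  99/5 ]
R3 <- R3 - (-6/5)*R1:  [     0    6/5   82/5  222/5 ]
R3 <- R3 - (1/2)*R2:  [    0     0  23/2  69/2 ]
Row echelon form:
[ -5     1     7  |    37 ]
[  0  12/5  49/5  |  99/5 ]
[  0     0  23/2  |  69/2 ]
Back-substitution:
u = (69/2) / (23/2) = 3
t = (99/5 - (49/5)*(3)) / (12/5) = -4
s = (37 - (1)*(-4) - (7)*(3)) / -5 = -4

(-4, -4, 3)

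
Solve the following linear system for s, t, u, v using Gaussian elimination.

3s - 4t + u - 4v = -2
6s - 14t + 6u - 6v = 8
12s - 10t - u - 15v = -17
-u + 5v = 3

(-5, -4, -3, 0)

Forward elimination on [A|b]:
R2 <- R2 - (2)*R1:  [  0  -6   4   2  12 ]
R3 <- R3 - (4)*R1:  [  0   6  -5   1  -9 ]
R3 <- R3 - (-1)*R2:  [  0   0  -1   3   3 ]
R4 <- R4 - (1)*R3:  [ 0  0  0  2  0 ]
Row echelon form:
[ 3  -4   1  -4  |  -2 ]
[ 0  -6   4   2  |  12 ]
[ 0   0  -1   3  |   3 ]
[ 0   0   0   2  |   0 ]
Back-substitution:
v = (0) / 2 = 0
u = (3 - (3)*(0)) / -1 = -3
t = (12 - (4)*(-3) - (2)*(0)) / -6 = -4
s = (-2 - (-4)*(-4) - (1)*(-3) - (-4)*(0)) / 3 = -5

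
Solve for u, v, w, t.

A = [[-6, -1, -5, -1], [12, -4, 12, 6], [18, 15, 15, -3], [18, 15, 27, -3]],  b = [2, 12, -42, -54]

Forward elimination on [A|b]:
R2 <- R2 - (-2)*R1:  [  0  -6   2   4  16 ]
R3 <- R3 - (-3)*R1:  [   0   12    0   -6  -36 ]
R4 <- R4 - (-3)*R1:  [   0   12   12   -6  -48 ]
R3 <- R3 - (-2)*R2:  [  0   0   4   2  -4 ]
R4 <- R4 - (-2)*R2:  [   0    0   16    2  -16 ]
R4 <- R4 - (4)*R3:  [  0   0   0  -6   0 ]
Row echelon form:
[ -6  -1  -5  -1  |   2 ]
[  0  -6   2   4  |  16 ]
[  0   0   4   2  |  -4 ]
[  0   0   0  -6  |   0 ]
Back-substitution:
t = (0) / -6 = 0
w = (-4 - (2)*(0)) / 4 = -1
v = (16 - (2)*(-1) - (4)*(0)) / -6 = -3
u = (2 - (-1)*(-3) - (-5)*(-1) - (-1)*(0)) / -6 = 1

(1, -3, -1, 0)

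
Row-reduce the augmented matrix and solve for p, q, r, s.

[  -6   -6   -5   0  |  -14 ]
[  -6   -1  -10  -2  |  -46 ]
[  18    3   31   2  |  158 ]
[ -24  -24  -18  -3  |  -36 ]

(3, -4, 4, -4)

Forward elimination on [A|b]:
R2 <- R2 - (1)*R1:  [   0    5   -5   -2  -32 ]
R3 <- R3 - (-3)*R1:  [   0  -15   16    2  116 ]
R4 <- R4 - (4)*R1:  [  0   0   2  -3  20 ]
R3 <- R3 - (-3)*R2:  [  0   0   1  -4  20 ]
R4 <- R4 - (2)*R3:  [   0    0    0    5  -20 ]
Row echelon form:
[ -6  -6  -5   0  |  -14 ]
[  0   5  -5  -2  |  -32 ]
[  0   0   1  -4  |   20 ]
[  0   0   0   5  |  -20 ]
Back-substitution:
s = (-20) / 5 = -4
r = (20 - (-4)*(-4)) / 1 = 4
q = (-32 - (-5)*(4) - (-2)*(-4)) / 5 = -4
p = (-14 - (-6)*(-4) - (-5)*(4)) / -6 = 3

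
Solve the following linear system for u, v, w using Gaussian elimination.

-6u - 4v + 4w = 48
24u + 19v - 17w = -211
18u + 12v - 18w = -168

Forward elimination on [A|b]:
R2 <- R2 - (-4)*R1:  [   0    3   -1  -19 ]
R3 <- R3 - (-3)*R1:  [   0    0   -6  -24 ]
Row echelon form:
[ -6  -4   4  |   48 ]
[  0   3  -1  |  -19 ]
[  0   0  -6  |  -24 ]
Back-substitution:
w = (-24) / -6 = 4
v = (-19 - (-1)*(4)) / 3 = -5
u = (48 - (-4)*(-5) - (4)*(4)) / -6 = -2

(-2, -5, 4)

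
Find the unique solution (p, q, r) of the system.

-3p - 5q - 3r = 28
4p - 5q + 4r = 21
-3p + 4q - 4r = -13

Forward elimination on [A|b]:
R2 <- R2 - (-4/3)*R1:  [     0  -35/3      0  175/3 ]
R3 <- R3 - (1)*R1:  [   0    9   -1  -41 ]
R3 <- R3 - (-27/35)*R2:  [  0   0  -1   4 ]
Row echelon form:
[ -3     -5  -3  |     28 ]
[  0  -35/3   0  |  175/3 ]
[  0      0  -1  |      4 ]
Back-substitution:
r = (4) / -1 = -4
q = (175/3) / (-35/3) = -5
p = (28 - (-5)*(-5) - (-3)*(-4)) / -3 = 3

(3, -5, -4)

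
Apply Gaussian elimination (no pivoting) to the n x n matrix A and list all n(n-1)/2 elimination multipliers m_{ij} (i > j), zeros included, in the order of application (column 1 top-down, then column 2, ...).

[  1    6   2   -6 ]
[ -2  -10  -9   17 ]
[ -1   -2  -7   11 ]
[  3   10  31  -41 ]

Forward elimination:
R2 <- R2 - (-2)*R1:  [  0   2  -5   5 ]
R3 <- R3 - (-1)*R1:  [  0   4  -5   5 ]
R4 <- R4 - (3)*R1:  [   0   -8   25  -23 ]
R3 <- R3 - (2)*R2:  [  0   0   5  -5 ]
R4 <- R4 - (-4)*R2:  [  0   0   5  -3 ]
R4 <- R4 - (1)*R3:  [ 0  0  0  2 ]
Multipliers (in order of application): m_{21} = -2, m_{31} = -1, m_{41} = 3, m_{32} = 2, m_{42} = -4, m_{43} = 1

multipliers: -2, -1, 3, 2, -4, 1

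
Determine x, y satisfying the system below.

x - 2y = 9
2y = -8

(1, -4)

Forward elimination on [A|b]:
Row echelon form:
[ 1  -2  |   9 ]
[ 0   2  |  -8 ]
Back-substitution:
y = (-8) / 2 = -4
x = (9 - (-2)*(-4)) / 1 = 1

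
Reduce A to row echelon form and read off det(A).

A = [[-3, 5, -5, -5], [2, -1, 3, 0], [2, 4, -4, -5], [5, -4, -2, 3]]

Forward elimination:
R2 <- R2 - (-2/3)*R1:  [     0    7/3   -1/3  -10/3 ]
R3 <- R3 - (-2/3)*R1:  [     0   22/3  -22/3  -25/3 ]
R4 <- R4 - (-5/3)*R1:  [     0   13/3  -31/3  -16/3 ]
R3 <- R3 - (22/7)*R2:  [     0      0  -44/7   15/7 ]
R4 <- R4 - (13/7)*R2:  [     0      0  -68/7    6/7 ]
R4 <- R4 - (17/11)*R3:  [      0       0       0  -27/11 ]
Upper-triangular form:
[ -3    5     -5      -5 ]
[  0  7/3   -1/3   -10/3 ]
[  0    0  -44/7    15/7 ]
[  0    0      0  -27/11 ]
det(A) = (-1)^0 * (-3) * (7/3) * (-44/7) * (-27/11) = -108  (0 row swaps -> sign +1)

det(A) = -108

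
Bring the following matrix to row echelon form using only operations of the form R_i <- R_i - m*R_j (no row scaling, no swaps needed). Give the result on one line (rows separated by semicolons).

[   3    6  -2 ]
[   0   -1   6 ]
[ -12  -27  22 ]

Forward elimination:
R3 <- R3 - (-4)*R1:  [  0  -3  14 ]
R3 <- R3 - (3)*R2:  [  0   0  -4 ]
Row echelon form:
[ 3   6  -2 ]
[ 0  -1   6 ]
[ 0   0  -4 ]

REF = [3 6 -2; 0 -1 6; 0 0 -4]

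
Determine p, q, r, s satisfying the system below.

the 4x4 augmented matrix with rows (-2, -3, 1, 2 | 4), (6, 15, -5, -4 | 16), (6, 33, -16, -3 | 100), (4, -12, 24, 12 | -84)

(-3, 2, -4, 4)

Forward elimination on [A|b]:
R2 <- R2 - (-3)*R1:  [  0   6  -2   2  28 ]
R3 <- R3 - (-3)*R1:  [   0   24  -13    3  112 ]
R4 <- R4 - (-2)*R1:  [   0  -18   26   16  -76 ]
R3 <- R3 - (4)*R2:  [  0   0  -5  -5   0 ]
R4 <- R4 - (-3)*R2:  [  0   0  20  22   8 ]
R4 <- R4 - (-4)*R3:  [ 0  0  0  2  8 ]
Row echelon form:
[ -2  -3   1   2  |   4 ]
[  0   6  -2   2  |  28 ]
[  0   0  -5  -5  |   0 ]
[  0   0   0   2  |   8 ]
Back-substitution:
s = (8) / 2 = 4
r = (0 - (-5)*(4)) / -5 = -4
q = (28 - (-2)*(-4) - (2)*(4)) / 6 = 2
p = (4 - (-3)*(2) - (1)*(-4) - (2)*(4)) / -2 = -3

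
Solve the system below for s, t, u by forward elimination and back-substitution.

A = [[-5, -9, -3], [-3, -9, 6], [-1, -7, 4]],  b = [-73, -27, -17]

(5, 4, 4)

Forward elimination on [A|b]:
R2 <- R2 - (3/5)*R1:  [     0  -18/5   39/5   84/5 ]
R3 <- R3 - (1/5)*R1:  [     0  -26/5   23/5  -12/5 ]
R3 <- R3 - (13/9)*R2:  [     0      0  -20/3  -80/3 ]
Row echelon form:
[ -5     -9     -3  |    -73 ]
[  0  -18/5   39/5  |   84/5 ]
[  0      0  -20/3  |  -80/3 ]
Back-substitution:
u = (-80/3) / (-20/3) = 4
t = (84/5 - (39/5)*(4)) / (-18/5) = 4
s = (-73 - (-9)*(4) - (-3)*(4)) / -5 = 5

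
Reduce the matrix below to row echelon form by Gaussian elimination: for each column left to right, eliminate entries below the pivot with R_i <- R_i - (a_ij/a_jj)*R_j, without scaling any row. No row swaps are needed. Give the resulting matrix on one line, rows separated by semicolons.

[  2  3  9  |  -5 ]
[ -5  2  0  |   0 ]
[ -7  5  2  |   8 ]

Forward elimination:
R2 <- R2 - (-5/2)*R1:  [     0   19/2   45/2  -25/2 ]
R3 <- R3 - (-7/2)*R1:  [     0   31/2   67/2  -19/2 ]
R3 <- R3 - (31/19)*R2:  [      0       0  -61/19  207/19 ]
Row echelon form:
[ 2     3       9  |      -5 ]
[ 0  19/2    45/2  |   -25/2 ]
[ 0     0  -61/19  |  207/19 ]

REF = [2 3 9 -5; 0 19/2 45/2 -25/2; 0 0 -61/19 207/19]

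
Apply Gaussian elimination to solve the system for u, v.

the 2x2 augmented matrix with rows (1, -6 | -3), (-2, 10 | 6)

Forward elimination on [A|b]:
R2 <- R2 - (-2)*R1:  [  0  -2   0 ]
Row echelon form:
[ 1  -6  |  -3 ]
[ 0  -2  |   0 ]
Back-substitution:
v = (0) / -2 = 0
u = (-3 - (-6)*(0)) / 1 = -3

(-3, 0)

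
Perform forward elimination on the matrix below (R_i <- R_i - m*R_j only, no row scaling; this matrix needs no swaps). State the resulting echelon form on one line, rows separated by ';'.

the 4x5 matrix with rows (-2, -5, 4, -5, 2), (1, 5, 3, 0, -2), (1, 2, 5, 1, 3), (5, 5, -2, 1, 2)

REF = [-2 -5 4 -5 2; 0 5/2 5 -5/2 -1; 0 0 8 -2 19/5; 0 0 0 -53/4 -277/40]

Forward elimination:
R2 <- R2 - (-1/2)*R1:  [    0   5/2     5  -5/2    -1 ]
R3 <- R3 - (-1/2)*R1:  [    0  -1/2     7  -3/2     4 ]
R4 <- R4 - (-5/2)*R1:  [     0  -15/2      8  -23/2      7 ]
R3 <- R3 - (-1/5)*R2:  [    0     0     8    -2  19/5 ]
R4 <- R4 - (-3)*R2:  [   0    0   23  -19    4 ]
R4 <- R4 - (23/8)*R3:  [       0        0        0    -53/4  -277/40 ]
Row echelon form:
[ -2   -5  4     -5        2 ]
[  0  5/2  5   -5/2       -1 ]
[  0    0  8     -2     19/5 ]
[  0    0  0  -53/4  -277/40 ]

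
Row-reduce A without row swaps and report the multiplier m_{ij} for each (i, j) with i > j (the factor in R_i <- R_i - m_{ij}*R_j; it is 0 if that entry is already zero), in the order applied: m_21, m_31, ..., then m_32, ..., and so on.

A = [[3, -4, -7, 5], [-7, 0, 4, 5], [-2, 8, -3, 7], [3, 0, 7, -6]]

Forward elimination:
R2 <- R2 - (-7/3)*R1:  [     0  -28/3  -37/3   50/3 ]
R3 <- R3 - (-2/3)*R1:  [     0   16/3  -23/3   31/3 ]
R4 <- R4 - (1)*R1:  [   0    4   14  -11 ]
R3 <- R3 - (-4/7)*R2:  [      0       0  -103/7   139/7 ]
R4 <- R4 - (-3/7)*R2:  [     0      0   61/7  -27/7 ]
R4 <- R4 - (-61/103)*R3:  [       0        0        0  814/103 ]
Multipliers (in order of application): m_{21} = -7/3, m_{31} = -2/3, m_{41} = 1, m_{32} = -4/7, m_{42} = -3/7, m_{43} = -61/103

multipliers: -7/3, -2/3, 1, -4/7, -3/7, -61/103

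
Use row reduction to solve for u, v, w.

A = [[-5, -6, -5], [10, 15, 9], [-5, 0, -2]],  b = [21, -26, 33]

(-5, 4, -4)

Forward elimination on [A|b]:
R2 <- R2 - (-2)*R1:  [  0   3  -1  16 ]
R3 <- R3 - (1)*R1:  [  0   6   3  12 ]
R3 <- R3 - (2)*R2:  [   0    0    5  -20 ]
Row echelon form:
[ -5  -6  -5  |   21 ]
[  0   3  -1  |   16 ]
[  0   0   5  |  -20 ]
Back-substitution:
w = (-20) / 5 = -4
v = (16 - (-1)*(-4)) / 3 = 4
u = (21 - (-6)*(4) - (-5)*(-4)) / -5 = -5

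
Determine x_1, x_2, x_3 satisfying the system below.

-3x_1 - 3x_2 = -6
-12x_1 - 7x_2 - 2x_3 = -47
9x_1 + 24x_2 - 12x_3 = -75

(5, -3, 4)

Forward elimination on [A|b]:
R2 <- R2 - (4)*R1:  [   0    5   -2  -23 ]
R3 <- R3 - (-3)*R1:  [   0   15  -12  -93 ]
R3 <- R3 - (3)*R2:  [   0    0   -6  -24 ]
Row echelon form:
[ -3  -3   0  |   -6 ]
[  0   5  -2  |  -23 ]
[  0   0  -6  |  -24 ]
Back-substitution:
x_3 = (-24) / -6 = 4
x_2 = (-23 - (-2)*(4)) / 5 = -3
x_1 = (-6 - (-3)*(-3)) / -3 = 5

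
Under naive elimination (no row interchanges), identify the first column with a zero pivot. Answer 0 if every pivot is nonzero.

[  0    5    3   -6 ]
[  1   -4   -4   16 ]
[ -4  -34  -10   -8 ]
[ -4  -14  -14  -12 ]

Naive forward elimination:
Pivot entry (1,1) is zero but row 2 has 1 in column 1 -> naive elimination stops; a row interchange (e.g. R1 <-> R2) would be required here.

first zero-pivot column = 1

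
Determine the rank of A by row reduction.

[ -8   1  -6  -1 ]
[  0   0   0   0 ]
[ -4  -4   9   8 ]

Row reduction:
R3 <- R3 - (1/2)*R1:  [    0  -9/2    12  17/2 ]
R2 <-> R3   (pivot in column 2 was zero)
[ -8     1  -6    -1 ]
[  0  -9/2  12  17/2 ]
[  0     0   0     0 ]
Row echelon form:
[ -8     1  -6    -1 ]
[  0  -9/2  12  17/2 ]
[  0     0   0     0 ]
Nonzero rows / pivot columns: 2

rank(A) = 2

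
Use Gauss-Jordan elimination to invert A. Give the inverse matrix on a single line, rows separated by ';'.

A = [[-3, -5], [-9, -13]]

inverse = [13/6 -5/6; -3/2 1/2]

Gauss-Jordan on [A | I]:
R1 <- (1/-3)*R1:  [    1   5/3  |  -1/3     0 ]
R2 <- R2 - (-9)*R1:  [  0   2  |  -3   1 ]
R2 <- (1/2)*R2:  [    0     1  |  -3/2   1/2 ]
R1 <- R1 - (5/3)*R2:  [    1     0  |  13/6  -5/6 ]
Right block of [I | A^{-1}] is the inverse:
[ 13/6  -5/6 ]
[ -3/2   1/2 ]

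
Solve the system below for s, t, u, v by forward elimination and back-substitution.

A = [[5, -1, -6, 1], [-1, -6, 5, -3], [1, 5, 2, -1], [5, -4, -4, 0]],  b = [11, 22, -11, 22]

(2, -3, 0, -2)

Forward elimination on [A|b]:
R2 <- R2 - (-1/5)*R1:  [     0  -31/5   19/5  -14/5  121/5 ]
R3 <- R3 - (1/5)*R1:  [     0   26/5   16/5   -6/5  -66/5 ]
R4 <- R4 - (1)*R1:  [  0  -3   2  -1  11 ]
R3 <- R3 - (-26/31)*R2:  [       0        0   198/31  -110/31   220/31 ]
R4 <- R4 - (15/31)*R2:  [      0       0    5/31   11/31  -22/31 ]
R4 <- R4 - (5/198)*R3:  [    0     0     0   4/9  -8/9 ]
Row echelon form:
[ 5     -1      -6        1  |      11 ]
[ 0  -31/5    19/5    -14/5  |   121/5 ]
[ 0      0  198/31  -110/31  |  220/31 ]
[ 0      0       0      4/9  |    -8/9 ]
Back-substitution:
v = (-8/9) / (4/9) = -2
u = (220/31 - (-110/31)*(-2)) / (198/31) = 0
t = (121/5 - (19/5)*(0) - (-14/5)*(-2)) / (-31/5) = -3
s = (11 - (-1)*(-3) - (-6)*(0) - (1)*(-2)) / 5 = 2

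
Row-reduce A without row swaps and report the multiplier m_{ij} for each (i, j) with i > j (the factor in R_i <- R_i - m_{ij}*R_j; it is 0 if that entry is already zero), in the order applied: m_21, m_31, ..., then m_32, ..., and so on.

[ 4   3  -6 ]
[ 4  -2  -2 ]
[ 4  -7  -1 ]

Forward elimination:
R2 <- R2 - (1)*R1:  [  0  -5   4 ]
R3 <- R3 - (1)*R1:  [   0  -10    5 ]
R3 <- R3 - (2)*R2:  [  0   0  -3 ]
Multipliers (in order of application): m_{21} = 1, m_{31} = 1, m_{32} = 2

multipliers: 1, 1, 2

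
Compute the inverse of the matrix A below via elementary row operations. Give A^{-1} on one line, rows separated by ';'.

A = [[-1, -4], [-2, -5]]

inverse = [5/3 -4/3; -2/3 1/3]

Gauss-Jordan on [A | I]:
R1 <- (1/-1)*R1:  [  1   4  |  -1   0 ]
R2 <- R2 - (-2)*R1:  [  0   3  |  -2   1 ]
R2 <- (1/3)*R2:  [    0     1  |  -2/3   1/3 ]
R1 <- R1 - (4)*R2:  [    1     0  |   5/3  -4/3 ]
Right block of [I | A^{-1}] is the inverse:
[  5/3  -4/3 ]
[ -2/3   1/3 ]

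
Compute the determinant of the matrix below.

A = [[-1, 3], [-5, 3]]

Forward elimination:
R2 <- R2 - (5)*R1:  [   0  -12 ]
Upper-triangular form:
[ -1    3 ]
[  0  -12 ]
det(A) = (-1)^0 * (-1) * (-12) = 12  (0 row swaps -> sign +1)

det(A) = 12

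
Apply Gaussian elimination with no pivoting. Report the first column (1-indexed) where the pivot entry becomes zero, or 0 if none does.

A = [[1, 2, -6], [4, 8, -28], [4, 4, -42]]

Naive forward elimination:
R2 <- R2 - (4)*R1:  [  0   0  -4 ]
R3 <- R3 - (4)*R1:  [   0   -4  -18 ]
Matrix at this point:
[ 1   2   -6 ]
[ 0   0   -4 ]
[ 0  -4  -18 ]
Pivot entry (2,2) is zero but row 3 has -4 in column 2 -> naive elimination stops; a row interchange (e.g. R2 <-> R3) would be required here.

first zero-pivot column = 2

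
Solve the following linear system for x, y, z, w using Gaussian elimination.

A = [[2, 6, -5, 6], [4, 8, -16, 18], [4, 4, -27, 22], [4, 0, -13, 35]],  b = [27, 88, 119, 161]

Forward elimination on [A|b]:
R2 <- R2 - (2)*R1:  [  0  -4  -6   6  34 ]
R3 <- R3 - (2)*R1:  [   0   -8  -17   10   65 ]
R4 <- R4 - (2)*R1:  [   0  -12   -3   23  107 ]
R3 <- R3 - (2)*R2:  [  0   0  -5  -2  -3 ]
R4 <- R4 - (3)*R2:  [  0   0  15   5   5 ]
R4 <- R4 - (-3)*R3:  [  0   0   0  -1  -4 ]
Row echelon form:
[ 2   6  -5   6  |  27 ]
[ 0  -4  -6   6  |  34 ]
[ 0   0  -5  -2  |  -3 ]
[ 0   0   0  -1  |  -4 ]
Back-substitution:
w = (-4) / -1 = 4
z = (-3 - (-2)*(4)) / -5 = -1
y = (34 - (-6)*(-1) - (6)*(4)) / -4 = -1
x = (27 - (6)*(-1) - (-5)*(-1) - (6)*(4)) / 2 = 2

(2, -1, -1, 4)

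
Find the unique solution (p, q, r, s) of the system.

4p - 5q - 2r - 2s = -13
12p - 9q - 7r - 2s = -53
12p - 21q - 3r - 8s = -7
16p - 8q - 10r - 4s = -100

(-5, -5, 4, 5)

Forward elimination on [A|b]:
R2 <- R2 - (3)*R1:  [   0    6   -1    4  -14 ]
R3 <- R3 - (3)*R1:  [  0  -6   3  -2  32 ]
R4 <- R4 - (4)*R1:  [   0   12   -2    4  -48 ]
R3 <- R3 - (-1)*R2:  [  0   0   2   2  18 ]
R4 <- R4 - (2)*R2:  [   0    0    0   -4  -20 ]
Row echelon form:
[ 4  -5  -2  -2  |  -13 ]
[ 0   6  -1   4  |  -14 ]
[ 0   0   2   2  |   18 ]
[ 0   0   0  -4  |  -20 ]
Back-substitution:
s = (-20) / -4 = 5
r = (18 - (2)*(5)) / 2 = 4
q = (-14 - (-1)*(4) - (4)*(5)) / 6 = -5
p = (-13 - (-5)*(-5) - (-2)*(4) - (-2)*(5)) / 4 = -5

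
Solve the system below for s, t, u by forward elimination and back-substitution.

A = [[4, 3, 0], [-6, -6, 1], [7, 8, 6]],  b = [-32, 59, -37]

(-5, -4, 5)

Forward elimination on [A|b]:
R2 <- R2 - (-3/2)*R1:  [    0  -3/2     1    11 ]
R3 <- R3 - (7/4)*R1:  [    0  11/4     6    19 ]
R3 <- R3 - (-11/6)*R2:  [     0      0   47/6  235/6 ]
Row echelon form:
[ 4     3     0  |    -32 ]
[ 0  -3/2     1  |     11 ]
[ 0     0  47/6  |  235/6 ]
Back-substitution:
u = (235/6) / (47/6) = 5
t = (11 - (1)*(5)) / (-3/2) = -4
s = (-32 - (3)*(-4)) / 4 = -5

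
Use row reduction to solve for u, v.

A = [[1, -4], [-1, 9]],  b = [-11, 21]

(-3, 2)

Forward elimination on [A|b]:
R2 <- R2 - (-1)*R1:  [  0   5  10 ]
Row echelon form:
[ 1  -4  |  -11 ]
[ 0   5  |   10 ]
Back-substitution:
v = (10) / 5 = 2
u = (-11 - (-4)*(2)) / 1 = -3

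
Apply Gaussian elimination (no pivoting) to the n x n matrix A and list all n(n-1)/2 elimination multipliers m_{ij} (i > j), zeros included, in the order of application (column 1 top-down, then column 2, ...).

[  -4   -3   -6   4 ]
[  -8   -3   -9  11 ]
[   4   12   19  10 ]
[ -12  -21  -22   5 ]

multipliers: 2, -1, 3, 3, -4, 2

Forward elimination:
R2 <- R2 - (2)*R1:  [ 0  3  3  3 ]
R3 <- R3 - (-1)*R1:  [  0   9  13  14 ]
R4 <- R4 - (3)*R1:  [   0  -12   -4   -7 ]
R3 <- R3 - (3)*R2:  [ 0  0  4  5 ]
R4 <- R4 - (-4)*R2:  [ 0  0  8  5 ]
R4 <- R4 - (2)*R3:  [  0   0   0  -5 ]
Multipliers (in order of application): m_{21} = 2, m_{31} = -1, m_{41} = 3, m_{32} = 3, m_{42} = -4, m_{43} = 2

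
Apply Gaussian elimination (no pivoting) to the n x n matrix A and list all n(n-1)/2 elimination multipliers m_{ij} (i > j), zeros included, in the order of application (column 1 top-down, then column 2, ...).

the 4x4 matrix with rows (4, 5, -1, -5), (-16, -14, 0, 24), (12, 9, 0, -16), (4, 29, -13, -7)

multipliers: -4, 3, 1, -1, 4, -4

Forward elimination:
R2 <- R2 - (-4)*R1:  [  0   6  -4   4 ]
R3 <- R3 - (3)*R1:  [  0  -6   3  -1 ]
R4 <- R4 - (1)*R1:  [   0   24  -12   -2 ]
R3 <- R3 - (-1)*R2:  [  0   0  -1   3 ]
R4 <- R4 - (4)*R2:  [   0    0    4  -18 ]
R4 <- R4 - (-4)*R3:  [  0   0   0  -6 ]
Multipliers (in order of application): m_{21} = -4, m_{31} = 3, m_{41} = 1, m_{32} = -1, m_{42} = 4, m_{43} = -4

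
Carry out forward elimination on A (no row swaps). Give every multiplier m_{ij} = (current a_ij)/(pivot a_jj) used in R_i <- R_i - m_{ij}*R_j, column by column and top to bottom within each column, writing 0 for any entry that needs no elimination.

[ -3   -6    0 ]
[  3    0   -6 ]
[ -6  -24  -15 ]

Forward elimination:
R2 <- R2 - (-1)*R1:  [  0  -6  -6 ]
R3 <- R3 - (2)*R1:  [   0  -12  -15 ]
R3 <- R3 - (2)*R2:  [  0   0  -3 ]
Multipliers (in order of application): m_{21} = -1, m_{31} = 2, m_{32} = 2

multipliers: -1, 2, 2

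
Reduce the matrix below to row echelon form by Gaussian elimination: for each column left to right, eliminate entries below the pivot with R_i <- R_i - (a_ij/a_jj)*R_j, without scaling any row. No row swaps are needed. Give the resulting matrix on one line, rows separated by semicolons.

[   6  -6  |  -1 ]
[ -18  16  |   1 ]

Forward elimination:
R2 <- R2 - (-3)*R1:  [  0  -2  -2 ]
Row echelon form:
[ 6  -6  |  -1 ]
[ 0  -2  |  -2 ]

REF = [6 -6 -1; 0 -2 -2]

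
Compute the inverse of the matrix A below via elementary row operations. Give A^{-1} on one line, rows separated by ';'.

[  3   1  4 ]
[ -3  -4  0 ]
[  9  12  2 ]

Gauss-Jordan on [A | I]:
R1 <- (1/3)*R1:  [   1  1/3  4/3  |  1/3    0    0 ]
R2 <- R2 - (-3)*R1:  [  0  -3   4  |   1   1   0 ]
R3 <- R3 - (9)*R1:  [   0    9  -10  |   -3    0    1 ]
R2 <- (1/-3)*R2:  [    0     1  -4/3  |  -1/3  -1/3     0 ]
R1 <- R1 - (1/3)*R2:  [    1     0  16/9  |   4/9   1/9     0 ]
R3 <- R3 - (9)*R2:  [ 0  0  2  |  0  3  1 ]
R3 <- (1/2)*R3:  [   0    0    1  |    0  3/2  1/2 ]
R1 <- R1 - (16/9)*R3:  [     1      0      0  |    4/9  -23/9   -8/9 ]
R2 <- R2 - (-4/3)*R3:  [    0     1     0  |  -1/3   5/3   2/3 ]
Right block of [I | A^{-1}] is the inverse:
[  4/9  -23/9  -8/9 ]
[ -1/3    5/3   2/3 ]
[    0    3/2   1/2 ]

inverse = [4/9 -23/9 -8/9; -1/3 5/3 2/3; 0 3/2 1/2]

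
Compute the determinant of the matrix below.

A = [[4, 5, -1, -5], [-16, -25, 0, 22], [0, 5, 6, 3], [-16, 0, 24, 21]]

det(A) = 40

Forward elimination:
R2 <- R2 - (-4)*R1:  [  0  -5  -4   2 ]
R4 <- R4 - (-4)*R1:  [  0  20  20   1 ]
R3 <- R3 - (-1)*R2:  [ 0  0  2  5 ]
R4 <- R4 - (-4)*R2:  [ 0  0  4  9 ]
R4 <- R4 - (2)*R3:  [  0   0   0  -1 ]
Upper-triangular form:
[ 4   5  -1  -5 ]
[ 0  -5  -4   2 ]
[ 0   0   2   5 ]
[ 0   0   0  -1 ]
det(A) = (-1)^0 * (4) * (-5) * (2) * (-1) = 40  (0 row swaps -> sign +1)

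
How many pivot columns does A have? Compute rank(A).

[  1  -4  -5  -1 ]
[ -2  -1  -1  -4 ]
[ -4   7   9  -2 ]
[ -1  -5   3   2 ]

Row reduction:
R2 <- R2 - (-2)*R1:  [   0   -9  -11   -6 ]
R3 <- R3 - (-4)*R1:  [   0   -9  -11   -6 ]
R4 <- R4 - (-1)*R1:  [  0  -9  -2   1 ]
R3 <- R3 - (1)*R2:  [ 0  0  0  0 ]
R4 <- R4 - (1)*R2:  [ 0  0  9  7 ]
R3 <-> R4   (pivot in column 3 was zero)
[ 1  -4   -5  -1 ]
[ 0  -9  -11  -6 ]
[ 0   0    9   7 ]
[ 0   0    0   0 ]
Row echelon form:
[ 1  -4   -5  -1 ]
[ 0  -9  -11  -6 ]
[ 0   0    9   7 ]
[ 0   0    0   0 ]
Nonzero rows / pivot columns: 3

rank(A) = 3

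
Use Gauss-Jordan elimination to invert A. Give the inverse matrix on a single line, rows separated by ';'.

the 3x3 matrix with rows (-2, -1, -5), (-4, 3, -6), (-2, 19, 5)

Gauss-Jordan on [A | I]:
R1 <- (1/-2)*R1:  [    1   1/2   5/2  |  -1/2     0     0 ]
R2 <- R2 - (-4)*R1:  [  0   5   4  |  -2   1   0 ]
R3 <- R3 - (-2)*R1:  [  0  20  10  |  -1   0   1 ]
R2 <- (1/5)*R2:  [    0     1   4/5  |  -2/5   1/5     0 ]
R1 <- R1 - (1/2)*R2:  [     1      0  21/10  |  -3/10  -1/10      0 ]
R3 <- R3 - (20)*R2:  [  0   0  -6  |   7  -4   1 ]
R3 <- (1/-6)*R3:  [    0     0     1  |  -7/6   2/3  -1/6 ]
R1 <- R1 - (21/10)*R3:  [     1      0      0  |  43/20   -3/2   7/20 ]
R2 <- R2 - (4/5)*R3:  [    0     1     0  |  8/15  -1/3  2/15 ]
Right block of [I | A^{-1}] is the inverse:
[ 43/20  -3/2  7/20 ]
[  8/15  -1/3  2/15 ]
[  -7/6   2/3  -1/6 ]

inverse = [43/20 -3/2 7/20; 8/15 -1/3 2/15; -7/6 2/3 -1/6]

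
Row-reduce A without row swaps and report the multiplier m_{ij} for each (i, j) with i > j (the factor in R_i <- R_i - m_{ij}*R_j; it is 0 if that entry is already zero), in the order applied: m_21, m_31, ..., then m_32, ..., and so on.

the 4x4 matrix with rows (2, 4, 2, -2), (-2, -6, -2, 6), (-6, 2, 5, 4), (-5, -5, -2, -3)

multipliers: -1, -3, -5/2, -7, -5/2, 3/11

Forward elimination:
R2 <- R2 - (-1)*R1:  [  0  -2   0   4 ]
R3 <- R3 - (-3)*R1:  [  0  14  11  -2 ]
R4 <- R4 - (-5/2)*R1:  [  0   5   3  -8 ]
R3 <- R3 - (-7)*R2:  [  0   0  11  26 ]
R4 <- R4 - (-5/2)*R2:  [ 0  0  3  2 ]
R4 <- R4 - (3/11)*R3:  [      0       0       0  -56/11 ]
Multipliers (in order of application): m_{21} = -1, m_{31} = -3, m_{41} = -5/2, m_{32} = -7, m_{42} = -5/2, m_{43} = 3/11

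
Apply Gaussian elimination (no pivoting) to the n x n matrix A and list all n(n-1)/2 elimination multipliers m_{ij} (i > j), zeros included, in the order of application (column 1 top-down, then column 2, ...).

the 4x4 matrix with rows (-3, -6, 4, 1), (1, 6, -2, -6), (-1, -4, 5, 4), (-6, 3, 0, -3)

Forward elimination:
R2 <- R2 - (-1/3)*R1:  [     0      4   -2/3  -17/3 ]
R3 <- R3 - (1/3)*R1:  [    0    -2  11/3  11/3 ]
R4 <- R4 - (2)*R1:  [  0  15  -8  -5 ]
R3 <- R3 - (-1/2)*R2:  [    0     0  10/3   5/6 ]
R4 <- R4 - (15/4)*R2:  [     0      0  -11/2   65/4 ]
R4 <- R4 - (-33/20)*R3:  [     0      0      0  141/8 ]
Multipliers (in order of application): m_{21} = -1/3, m_{31} = 1/3, m_{41} = 2, m_{32} = -1/2, m_{42} = 15/4, m_{43} = -33/20

multipliers: -1/3, 1/3, 2, -1/2, 15/4, -33/20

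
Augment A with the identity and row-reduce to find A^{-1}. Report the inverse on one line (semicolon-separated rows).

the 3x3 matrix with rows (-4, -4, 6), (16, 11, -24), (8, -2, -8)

inverse = [-17/10 -11/20 3/8; -4/5 -1/5 0; -3/2 -1/2 1/4]

Gauss-Jordan on [A | I]:
R1 <- (1/-4)*R1:  [    1     1  -3/2  |  -1/4     0     0 ]
R2 <- R2 - (16)*R1:  [  0  -5   0  |   4   1   0 ]
R3 <- R3 - (8)*R1:  [   0  -10    4  |    2    0    1 ]
R2 <- (1/-5)*R2:  [    0     1     0  |  -4/5  -1/5     0 ]
R1 <- R1 - (1)*R2:  [     1      0   -3/2  |  11/20    1/5      0 ]
R3 <- R3 - (-10)*R2:  [  0   0   4  |  -6  -2   1 ]
R3 <- (1/4)*R3:  [    0     0     1  |  -3/2  -1/2   1/4 ]
R1 <- R1 - (-3/2)*R3:  [      1       0       0  |  -17/10  -11/20     3/8 ]
Right block of [I | A^{-1}] is the inverse:
[ -17/10  -11/20  3/8 ]
[   -4/5    -1/5    0 ]
[   -3/2    -1/2  1/4 ]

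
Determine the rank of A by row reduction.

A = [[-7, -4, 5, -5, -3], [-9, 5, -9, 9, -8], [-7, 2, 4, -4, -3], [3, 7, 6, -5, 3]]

Row reduction:
R2 <- R2 - (9/7)*R1:  [      0    71/7  -108/7   108/7   -29/7 ]
R3 <- R3 - (1)*R1:  [  0   6  -1   1   0 ]
R4 <- R4 - (-3/7)*R1:  [     0   37/7   57/7  -50/7   12/7 ]
R3 <- R3 - (42/71)*R2:  [       0        0   577/71  -577/71   174/71 ]
R4 <- R4 - (37/71)*R2:  [        0         0   1149/71  -1078/71    275/71 ]
R4 <- R4 - (1149/577)*R3:  [        0         0         0         1  -581/577 ]
Row echelon form:
[ -7    -4       5       -5        -3 ]
[  0  71/7  -108/7    108/7     -29/7 ]
[  0     0  577/71  -577/71    174/71 ]
[  0     0       0        1  -581/577 ]
Nonzero rows / pivot columns: 4

rank(A) = 4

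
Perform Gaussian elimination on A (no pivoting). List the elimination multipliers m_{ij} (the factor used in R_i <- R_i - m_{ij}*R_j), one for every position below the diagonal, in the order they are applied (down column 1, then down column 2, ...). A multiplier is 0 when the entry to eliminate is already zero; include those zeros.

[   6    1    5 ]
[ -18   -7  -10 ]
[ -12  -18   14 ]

multipliers: -3, -2, 4

Forward elimination:
R2 <- R2 - (-3)*R1:  [  0  -4   5 ]
R3 <- R3 - (-2)*R1:  [   0  -16   24 ]
R3 <- R3 - (4)*R2:  [ 0  0  4 ]
Multipliers (in order of application): m_{21} = -3, m_{31} = -2, m_{32} = 4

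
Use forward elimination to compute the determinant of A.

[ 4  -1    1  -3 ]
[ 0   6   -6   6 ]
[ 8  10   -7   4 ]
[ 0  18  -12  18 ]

det(A) = 288

Forward elimination:
R3 <- R3 - (2)*R1:  [  0  12  -9  10 ]
R3 <- R3 - (2)*R2:  [  0   0   3  -2 ]
R4 <- R4 - (3)*R2:  [ 0  0  6  0 ]
R4 <- R4 - (2)*R3:  [ 0  0  0  4 ]
Upper-triangular form:
[ 4  -1   1  -3 ]
[ 0   6  -6   6 ]
[ 0   0   3  -2 ]
[ 0   0   0   4 ]
det(A) = (-1)^0 * (4) * (6) * (3) * (4) = 288  (0 row swaps -> sign +1)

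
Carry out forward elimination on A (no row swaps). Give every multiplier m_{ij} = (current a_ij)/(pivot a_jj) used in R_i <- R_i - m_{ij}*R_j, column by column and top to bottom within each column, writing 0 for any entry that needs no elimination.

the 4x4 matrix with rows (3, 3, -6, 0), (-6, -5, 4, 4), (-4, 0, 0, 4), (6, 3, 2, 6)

multipliers: -2, -4/3, 2, 4, -3, -5/12

Forward elimination:
R2 <- R2 - (-2)*R1:  [  0   1  -8   4 ]
R3 <- R3 - (-4/3)*R1:  [  0   4  -8   4 ]
R4 <- R4 - (2)*R1:  [  0  -3  14   6 ]
R3 <- R3 - (4)*R2:  [   0    0   24  -12 ]
R4 <- R4 - (-3)*R2:  [   0    0  -10   18 ]
R4 <- R4 - (-5/12)*R3:  [  0   0   0  13 ]
Multipliers (in order of application): m_{21} = -2, m_{31} = -4/3, m_{41} = 2, m_{32} = 4, m_{42} = -3, m_{43} = -5/12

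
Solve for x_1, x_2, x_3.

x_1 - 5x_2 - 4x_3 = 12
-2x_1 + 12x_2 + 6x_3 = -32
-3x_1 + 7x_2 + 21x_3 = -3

Forward elimination on [A|b]:
R2 <- R2 - (-2)*R1:  [  0   2  -2  -8 ]
R3 <- R3 - (-3)*R1:  [  0  -8   9  33 ]
R3 <- R3 - (-4)*R2:  [ 0  0  1  1 ]
Row echelon form:
[ 1  -5  -4  |  12 ]
[ 0   2  -2  |  -8 ]
[ 0   0   1  |   1 ]
Back-substitution:
x_3 = (1) / 1 = 1
x_2 = (-8 - (-2)*(1)) / 2 = -3
x_1 = (12 - (-5)*(-3) - (-4)*(1)) / 1 = 1

(1, -3, 1)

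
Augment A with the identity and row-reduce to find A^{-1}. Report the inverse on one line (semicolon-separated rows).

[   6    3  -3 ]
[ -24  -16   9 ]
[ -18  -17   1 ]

inverse = [137/48 1 -7/16; -23/8 -1 3/8; 5/2 1 -1/2]

Gauss-Jordan on [A | I]:
R1 <- (1/6)*R1:  [    1   1/2  -1/2  |   1/6     0     0 ]
R2 <- R2 - (-24)*R1:  [  0  -4  -3  |   4   1   0 ]
R3 <- R3 - (-18)*R1:  [  0  -8  -8  |   3   0   1 ]
R2 <- (1/-4)*R2:  [    0     1   3/4  |    -1  -1/4     0 ]
R1 <- R1 - (1/2)*R2:  [    1     0  -7/8  |   2/3   1/8     0 ]
R3 <- R3 - (-8)*R2:  [  0   0  -2  |  -5  -2   1 ]
R3 <- (1/-2)*R3:  [    0     0     1  |   5/2     1  -1/2 ]
R1 <- R1 - (-7/8)*R3:  [      1       0       0  |  137/48       1   -7/16 ]
R2 <- R2 - (3/4)*R3:  [     0      1      0  |  -23/8     -1    3/8 ]
Right block of [I | A^{-1}] is the inverse:
[ 137/48   1  -7/16 ]
[  -23/8  -1    3/8 ]
[    5/2   1   -1/2 ]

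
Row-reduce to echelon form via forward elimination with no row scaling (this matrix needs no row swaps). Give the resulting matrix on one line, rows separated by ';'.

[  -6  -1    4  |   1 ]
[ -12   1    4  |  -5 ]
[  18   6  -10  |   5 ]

Forward elimination:
R2 <- R2 - (2)*R1:  [  0   3  -4  -7 ]
R3 <- R3 - (-3)*R1:  [ 0  3  2  8 ]
R3 <- R3 - (1)*R2:  [  0   0   6  15 ]
Row echelon form:
[ -6  -1   4  |   1 ]
[  0   3  -4  |  -7 ]
[  0   0   6  |  15 ]

REF = [-6 -1 4 1; 0 3 -4 -7; 0 0 6 15]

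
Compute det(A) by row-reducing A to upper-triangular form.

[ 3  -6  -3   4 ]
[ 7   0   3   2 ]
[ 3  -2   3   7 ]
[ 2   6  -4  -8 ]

det(A) = 1240

Forward elimination:
R2 <- R2 - (7/3)*R1:  [     0     14     10  -22/3 ]
R3 <- R3 - (1)*R1:  [ 0  4  6  3 ]
R4 <- R4 - (2/3)*R1:  [     0     10     -2  -32/3 ]
R3 <- R3 - (2/7)*R2:  [      0       0    22/7  107/21 ]
R4 <- R4 - (5/7)*R2:  [     0      0  -64/7  -38/7 ]
R4 <- R4 - (-32/11)*R3:  [      0       0       0  310/33 ]
Upper-triangular form:
[ 3  -6    -3       4 ]
[ 0  14    10   -22/3 ]
[ 0   0  22/7  107/21 ]
[ 0   0     0  310/33 ]
det(A) = (-1)^0 * (3) * (14) * (22/7) * (310/33) = 1240  (0 row swaps -> sign +1)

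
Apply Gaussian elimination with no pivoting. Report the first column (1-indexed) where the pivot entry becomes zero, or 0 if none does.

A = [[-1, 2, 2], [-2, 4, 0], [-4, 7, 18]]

first zero-pivot column = 2

Naive forward elimination:
R2 <- R2 - (2)*R1:  [  0   0  -4 ]
R3 <- R3 - (4)*R1:  [  0  -1  10 ]
Matrix at this point:
[ -1   2   2 ]
[  0   0  -4 ]
[  0  -1  10 ]
Pivot entry (2,2) is zero but row 3 has -1 in column 2 -> naive elimination stops; a row interchange (e.g. R2 <-> R3) would be required here.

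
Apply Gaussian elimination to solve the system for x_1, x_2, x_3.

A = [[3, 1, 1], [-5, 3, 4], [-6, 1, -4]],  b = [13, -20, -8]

(4, 4, -3)

Forward elimination on [A|b]:
R2 <- R2 - (-5/3)*R1:  [    0  14/3  17/3   5/3 ]
R3 <- R3 - (-2)*R1:  [  0   3  -2  18 ]
R3 <- R3 - (9/14)*R2:  [      0       0  -79/14  237/14 ]
Row echelon form:
[ 3     1       1  |      13 ]
[ 0  14/3    17/3  |     5/3 ]
[ 0     0  -79/14  |  237/14 ]
Back-substitution:
x_3 = (237/14) / (-79/14) = -3
x_2 = (5/3 - (17/3)*(-3)) / (14/3) = 4
x_1 = (13 - (1)*(4) - (1)*(-3)) / 3 = 4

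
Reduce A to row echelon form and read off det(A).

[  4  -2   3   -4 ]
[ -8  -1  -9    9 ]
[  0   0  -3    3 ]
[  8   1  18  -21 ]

det(A) = -180

Forward elimination:
R2 <- R2 - (-2)*R1:  [  0  -5  -3   1 ]
R4 <- R4 - (2)*R1:  [   0    5   12  -13 ]
R4 <- R4 - (-1)*R2:  [   0    0    9  -12 ]
R4 <- R4 - (-3)*R3:  [  0   0   0  -3 ]
Upper-triangular form:
[ 4  -2   3  -4 ]
[ 0  -5  -3   1 ]
[ 0   0  -3   3 ]
[ 0   0   0  -3 ]
det(A) = (-1)^0 * (4) * (-5) * (-3) * (-3) = -180  (0 row swaps -> sign +1)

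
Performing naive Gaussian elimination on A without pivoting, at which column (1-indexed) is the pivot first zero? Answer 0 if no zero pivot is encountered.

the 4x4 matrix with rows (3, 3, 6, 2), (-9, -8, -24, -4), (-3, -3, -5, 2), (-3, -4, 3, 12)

first zero-pivot column = 0

Naive forward elimination:
R2 <- R2 - (-3)*R1:  [  0   1  -6   2 ]
R3 <- R3 - (-1)*R1:  [ 0  0  1  4 ]
R4 <- R4 - (-1)*R1:  [  0  -1   9  14 ]
R4 <- R4 - (-1)*R2:  [  0   0   3  16 ]
R4 <- R4 - (3)*R3:  [ 0  0  0  4 ]
All pivots nonzero; naive elimination completes without hitting a zero pivot.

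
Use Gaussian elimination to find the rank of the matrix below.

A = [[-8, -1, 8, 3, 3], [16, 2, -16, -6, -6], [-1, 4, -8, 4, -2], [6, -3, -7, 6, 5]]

Row reduction:
R2 <- R2 - (-2)*R1:  [ 0  0  0  0  0 ]
R3 <- R3 - (1/8)*R1:  [     0   33/8     -9   29/8  -19/8 ]
R4 <- R4 - (-3/4)*R1:  [     0  -15/4     -1   33/4   29/4 ]
R2 <-> R3   (pivot in column 2 was zero)
[ -8     -1   8     3      3 ]
[  0   33/8  -9  29/8  -19/8 ]
[  0      0   0     0      0 ]
[  0  -15/4  -1  33/4   29/4 ]
R4 <- R4 - (-10/11)*R2:  [       0        0  -101/11   127/11    56/11 ]
R3 <-> R4   (pivot in column 3 was zero)
[ -8    -1        8       3      3 ]
[  0  33/8       -9    29/8  -19/8 ]
[  0     0  -101/11  127/11  56/11 ]
[  0     0        0       0      0 ]
Row echelon form:
[ -8    -1        8       3      3 ]
[  0  33/8       -9    29/8  -19/8 ]
[  0     0  -101/11  127/11  56/11 ]
[  0     0        0       0      0 ]
Nonzero rows / pivot columns: 3

rank(A) = 3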